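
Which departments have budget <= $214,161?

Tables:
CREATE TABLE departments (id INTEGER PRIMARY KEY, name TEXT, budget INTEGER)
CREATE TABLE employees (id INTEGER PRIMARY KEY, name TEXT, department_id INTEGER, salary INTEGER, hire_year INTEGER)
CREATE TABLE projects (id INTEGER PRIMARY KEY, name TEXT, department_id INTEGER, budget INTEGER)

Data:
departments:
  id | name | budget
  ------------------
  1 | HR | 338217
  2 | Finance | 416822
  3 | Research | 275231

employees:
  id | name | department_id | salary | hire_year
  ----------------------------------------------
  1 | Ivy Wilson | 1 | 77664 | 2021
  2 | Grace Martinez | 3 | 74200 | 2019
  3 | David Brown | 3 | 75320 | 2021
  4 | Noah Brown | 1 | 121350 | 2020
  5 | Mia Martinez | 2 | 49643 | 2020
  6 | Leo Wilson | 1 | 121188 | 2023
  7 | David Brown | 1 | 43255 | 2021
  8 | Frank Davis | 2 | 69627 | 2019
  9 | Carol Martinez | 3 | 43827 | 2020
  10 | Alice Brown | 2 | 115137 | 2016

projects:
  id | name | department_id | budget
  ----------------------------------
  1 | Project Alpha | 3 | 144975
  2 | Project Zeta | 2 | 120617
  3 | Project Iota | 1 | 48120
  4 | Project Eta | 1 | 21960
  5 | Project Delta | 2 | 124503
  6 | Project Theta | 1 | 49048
SELECT name, budget FROM departments WHERE budget <= 214161

Execution result:
(no rows)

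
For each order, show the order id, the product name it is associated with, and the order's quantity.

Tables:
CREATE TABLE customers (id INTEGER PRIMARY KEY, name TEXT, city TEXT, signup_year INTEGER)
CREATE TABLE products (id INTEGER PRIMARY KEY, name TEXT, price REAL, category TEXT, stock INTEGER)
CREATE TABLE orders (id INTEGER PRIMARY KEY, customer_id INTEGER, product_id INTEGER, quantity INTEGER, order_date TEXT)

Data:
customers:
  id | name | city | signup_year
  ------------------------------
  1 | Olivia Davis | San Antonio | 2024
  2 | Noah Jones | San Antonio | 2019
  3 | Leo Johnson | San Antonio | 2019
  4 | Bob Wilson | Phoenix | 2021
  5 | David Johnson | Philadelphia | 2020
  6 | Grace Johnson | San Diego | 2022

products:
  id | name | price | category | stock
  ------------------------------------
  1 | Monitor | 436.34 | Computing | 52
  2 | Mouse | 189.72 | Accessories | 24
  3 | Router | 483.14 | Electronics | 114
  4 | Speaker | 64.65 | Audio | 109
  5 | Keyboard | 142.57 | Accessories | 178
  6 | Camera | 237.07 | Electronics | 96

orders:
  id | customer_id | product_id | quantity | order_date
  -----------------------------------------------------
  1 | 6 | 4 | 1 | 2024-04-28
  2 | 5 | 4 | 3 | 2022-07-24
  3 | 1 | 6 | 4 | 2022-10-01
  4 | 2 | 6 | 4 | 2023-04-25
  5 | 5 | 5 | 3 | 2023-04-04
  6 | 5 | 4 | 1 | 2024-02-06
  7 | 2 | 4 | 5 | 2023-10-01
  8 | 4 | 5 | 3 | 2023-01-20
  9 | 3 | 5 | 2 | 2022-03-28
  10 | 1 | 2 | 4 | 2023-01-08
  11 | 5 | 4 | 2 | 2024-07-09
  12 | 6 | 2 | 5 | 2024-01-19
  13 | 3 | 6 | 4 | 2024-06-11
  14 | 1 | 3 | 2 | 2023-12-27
SELECT c.id, p.name AS product, c.quantity FROM orders c JOIN products p ON c.product_id = p.id

Execution result:
id | product | quantity
1 | Speaker | 1
2 | Speaker | 3
3 | Camera | 4
4 | Camera | 4
5 | Keyboard | 3
6 | Speaker | 1
7 | Speaker | 5
8 | Keyboard | 3
9 | Keyboard | 2
10 | Mouse | 4
11 | Speaker | 2
12 | Mouse | 5
13 | Camera | 4
14 | Router | 2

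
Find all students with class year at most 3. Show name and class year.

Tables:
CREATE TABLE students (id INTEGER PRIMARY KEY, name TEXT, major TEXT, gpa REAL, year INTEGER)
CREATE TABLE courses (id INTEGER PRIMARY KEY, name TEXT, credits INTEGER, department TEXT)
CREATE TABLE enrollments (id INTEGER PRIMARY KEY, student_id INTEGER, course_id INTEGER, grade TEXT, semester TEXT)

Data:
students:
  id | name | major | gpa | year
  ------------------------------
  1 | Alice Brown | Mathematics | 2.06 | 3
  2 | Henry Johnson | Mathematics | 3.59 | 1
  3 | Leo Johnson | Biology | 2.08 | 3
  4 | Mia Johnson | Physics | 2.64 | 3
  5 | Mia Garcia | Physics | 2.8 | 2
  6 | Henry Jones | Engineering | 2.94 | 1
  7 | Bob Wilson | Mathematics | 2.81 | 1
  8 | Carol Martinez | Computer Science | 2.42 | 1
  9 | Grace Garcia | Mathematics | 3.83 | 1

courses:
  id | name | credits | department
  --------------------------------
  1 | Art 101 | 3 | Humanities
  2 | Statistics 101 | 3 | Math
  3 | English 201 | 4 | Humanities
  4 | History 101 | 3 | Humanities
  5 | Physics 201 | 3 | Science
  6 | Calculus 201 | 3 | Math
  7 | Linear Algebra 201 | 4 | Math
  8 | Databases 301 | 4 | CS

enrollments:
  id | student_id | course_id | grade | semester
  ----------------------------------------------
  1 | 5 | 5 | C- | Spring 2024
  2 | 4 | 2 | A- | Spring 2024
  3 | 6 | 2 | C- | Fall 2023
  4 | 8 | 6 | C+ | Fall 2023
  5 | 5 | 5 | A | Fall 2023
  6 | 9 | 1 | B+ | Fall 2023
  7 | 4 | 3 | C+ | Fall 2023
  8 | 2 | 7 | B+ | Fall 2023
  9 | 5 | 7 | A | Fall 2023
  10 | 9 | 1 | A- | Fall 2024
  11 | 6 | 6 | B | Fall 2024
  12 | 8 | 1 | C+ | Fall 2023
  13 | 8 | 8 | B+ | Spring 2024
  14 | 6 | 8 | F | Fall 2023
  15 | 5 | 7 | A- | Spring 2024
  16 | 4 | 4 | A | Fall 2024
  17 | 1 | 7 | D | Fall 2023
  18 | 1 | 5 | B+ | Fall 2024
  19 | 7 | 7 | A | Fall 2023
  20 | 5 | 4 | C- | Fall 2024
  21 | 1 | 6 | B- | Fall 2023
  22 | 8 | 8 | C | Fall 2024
SELECT name, year FROM students WHERE year <= 3

Execution result:
name | year
Alice Brown | 3
Henry Johnson | 1
Leo Johnson | 3
Mia Johnson | 3
Mia Garcia | 2
Henry Jones | 1
Bob Wilson | 1
Carol Martinez | 1
Grace Garcia | 1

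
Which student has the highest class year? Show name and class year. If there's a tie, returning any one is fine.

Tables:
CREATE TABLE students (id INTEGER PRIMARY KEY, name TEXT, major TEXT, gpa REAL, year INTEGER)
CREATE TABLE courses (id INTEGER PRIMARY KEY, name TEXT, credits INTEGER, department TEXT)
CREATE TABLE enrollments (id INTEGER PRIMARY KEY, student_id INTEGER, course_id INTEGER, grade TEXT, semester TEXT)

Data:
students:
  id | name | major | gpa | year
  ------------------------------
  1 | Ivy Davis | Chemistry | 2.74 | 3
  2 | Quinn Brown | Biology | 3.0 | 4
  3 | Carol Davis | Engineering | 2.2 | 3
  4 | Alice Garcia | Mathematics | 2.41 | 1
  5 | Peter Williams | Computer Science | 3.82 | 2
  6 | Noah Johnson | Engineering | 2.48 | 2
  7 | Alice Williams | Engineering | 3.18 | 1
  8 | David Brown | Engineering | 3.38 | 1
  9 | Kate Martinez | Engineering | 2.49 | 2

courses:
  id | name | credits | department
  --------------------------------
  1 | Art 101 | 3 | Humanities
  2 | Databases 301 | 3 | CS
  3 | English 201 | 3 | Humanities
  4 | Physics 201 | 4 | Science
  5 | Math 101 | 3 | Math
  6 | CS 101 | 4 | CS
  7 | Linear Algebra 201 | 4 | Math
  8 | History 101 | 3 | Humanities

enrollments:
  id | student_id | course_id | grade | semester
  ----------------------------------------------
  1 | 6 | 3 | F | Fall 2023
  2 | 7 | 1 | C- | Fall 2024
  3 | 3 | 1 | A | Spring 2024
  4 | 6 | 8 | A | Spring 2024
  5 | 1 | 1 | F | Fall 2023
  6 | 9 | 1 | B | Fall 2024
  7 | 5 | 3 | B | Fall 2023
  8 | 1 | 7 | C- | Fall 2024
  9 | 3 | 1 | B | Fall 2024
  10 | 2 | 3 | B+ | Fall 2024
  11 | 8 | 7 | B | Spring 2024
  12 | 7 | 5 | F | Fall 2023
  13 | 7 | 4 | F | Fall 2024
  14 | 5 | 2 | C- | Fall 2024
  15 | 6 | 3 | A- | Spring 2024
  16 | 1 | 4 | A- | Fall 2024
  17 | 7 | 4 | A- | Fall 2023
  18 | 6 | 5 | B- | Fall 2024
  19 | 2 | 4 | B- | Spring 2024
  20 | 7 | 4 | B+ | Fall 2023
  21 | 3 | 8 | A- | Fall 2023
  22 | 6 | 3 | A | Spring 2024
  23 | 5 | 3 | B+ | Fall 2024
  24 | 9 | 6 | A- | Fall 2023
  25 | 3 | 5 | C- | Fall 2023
SELECT name, year FROM students ORDER BY year DESC LIMIT 1

Execution result:
name | year
Quinn Brown | 4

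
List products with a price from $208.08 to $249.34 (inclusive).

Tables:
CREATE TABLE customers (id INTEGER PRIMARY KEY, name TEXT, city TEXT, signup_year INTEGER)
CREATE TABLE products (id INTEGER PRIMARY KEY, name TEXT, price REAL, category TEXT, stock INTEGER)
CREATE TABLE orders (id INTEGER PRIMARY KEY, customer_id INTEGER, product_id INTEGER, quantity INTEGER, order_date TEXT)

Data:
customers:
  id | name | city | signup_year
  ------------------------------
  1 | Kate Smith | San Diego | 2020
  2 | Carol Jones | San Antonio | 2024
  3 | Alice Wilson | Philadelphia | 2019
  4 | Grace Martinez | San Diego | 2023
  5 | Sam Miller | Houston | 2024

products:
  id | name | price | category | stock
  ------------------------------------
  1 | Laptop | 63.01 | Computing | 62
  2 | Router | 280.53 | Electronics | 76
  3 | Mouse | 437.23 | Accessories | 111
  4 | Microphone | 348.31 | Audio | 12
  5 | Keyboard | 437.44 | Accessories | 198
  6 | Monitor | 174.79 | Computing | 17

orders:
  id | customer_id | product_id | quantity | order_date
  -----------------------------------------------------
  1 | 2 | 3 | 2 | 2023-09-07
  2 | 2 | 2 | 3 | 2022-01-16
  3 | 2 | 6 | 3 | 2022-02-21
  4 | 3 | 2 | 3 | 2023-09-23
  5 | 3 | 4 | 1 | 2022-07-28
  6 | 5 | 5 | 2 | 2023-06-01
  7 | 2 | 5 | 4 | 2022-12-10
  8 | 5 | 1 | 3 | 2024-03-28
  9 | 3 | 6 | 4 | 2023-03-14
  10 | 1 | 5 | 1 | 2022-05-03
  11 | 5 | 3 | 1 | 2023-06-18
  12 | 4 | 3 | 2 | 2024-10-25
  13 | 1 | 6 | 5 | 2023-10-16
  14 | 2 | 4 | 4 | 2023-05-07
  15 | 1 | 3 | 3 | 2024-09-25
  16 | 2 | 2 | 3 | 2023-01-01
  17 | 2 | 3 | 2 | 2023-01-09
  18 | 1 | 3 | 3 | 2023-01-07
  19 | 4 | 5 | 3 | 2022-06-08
SELECT name, price FROM products WHERE price BETWEEN 208.08 AND 249.34

Execution result:
(no rows)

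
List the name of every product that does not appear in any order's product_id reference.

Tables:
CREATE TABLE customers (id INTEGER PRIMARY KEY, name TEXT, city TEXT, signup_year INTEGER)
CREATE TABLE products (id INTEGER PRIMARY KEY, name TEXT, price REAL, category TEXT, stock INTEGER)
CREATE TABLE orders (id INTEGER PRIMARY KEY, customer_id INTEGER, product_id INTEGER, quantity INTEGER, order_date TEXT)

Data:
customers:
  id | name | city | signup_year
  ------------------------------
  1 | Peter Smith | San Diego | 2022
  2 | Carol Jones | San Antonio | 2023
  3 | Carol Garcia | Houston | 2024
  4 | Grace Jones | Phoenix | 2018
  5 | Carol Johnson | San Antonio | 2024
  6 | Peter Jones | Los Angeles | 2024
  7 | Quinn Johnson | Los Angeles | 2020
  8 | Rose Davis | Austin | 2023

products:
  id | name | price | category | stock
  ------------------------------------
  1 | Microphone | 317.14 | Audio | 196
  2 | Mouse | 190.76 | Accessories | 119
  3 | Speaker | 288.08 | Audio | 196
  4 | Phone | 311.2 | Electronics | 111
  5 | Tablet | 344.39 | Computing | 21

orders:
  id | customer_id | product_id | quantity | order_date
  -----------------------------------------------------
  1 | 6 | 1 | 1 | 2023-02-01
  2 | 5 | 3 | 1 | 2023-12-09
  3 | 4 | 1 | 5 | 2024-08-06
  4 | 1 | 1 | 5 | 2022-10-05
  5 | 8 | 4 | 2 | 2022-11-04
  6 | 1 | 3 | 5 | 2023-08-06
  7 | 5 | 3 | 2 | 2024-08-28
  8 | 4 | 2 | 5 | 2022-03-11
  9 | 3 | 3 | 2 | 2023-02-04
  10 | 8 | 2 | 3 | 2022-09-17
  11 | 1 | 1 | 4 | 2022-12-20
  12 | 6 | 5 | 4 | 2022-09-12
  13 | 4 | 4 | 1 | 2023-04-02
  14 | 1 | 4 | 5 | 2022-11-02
SELECT p.name FROM products p LEFT JOIN orders c ON c.product_id = p.id WHERE c.id IS NULL

Execution result:
(no rows)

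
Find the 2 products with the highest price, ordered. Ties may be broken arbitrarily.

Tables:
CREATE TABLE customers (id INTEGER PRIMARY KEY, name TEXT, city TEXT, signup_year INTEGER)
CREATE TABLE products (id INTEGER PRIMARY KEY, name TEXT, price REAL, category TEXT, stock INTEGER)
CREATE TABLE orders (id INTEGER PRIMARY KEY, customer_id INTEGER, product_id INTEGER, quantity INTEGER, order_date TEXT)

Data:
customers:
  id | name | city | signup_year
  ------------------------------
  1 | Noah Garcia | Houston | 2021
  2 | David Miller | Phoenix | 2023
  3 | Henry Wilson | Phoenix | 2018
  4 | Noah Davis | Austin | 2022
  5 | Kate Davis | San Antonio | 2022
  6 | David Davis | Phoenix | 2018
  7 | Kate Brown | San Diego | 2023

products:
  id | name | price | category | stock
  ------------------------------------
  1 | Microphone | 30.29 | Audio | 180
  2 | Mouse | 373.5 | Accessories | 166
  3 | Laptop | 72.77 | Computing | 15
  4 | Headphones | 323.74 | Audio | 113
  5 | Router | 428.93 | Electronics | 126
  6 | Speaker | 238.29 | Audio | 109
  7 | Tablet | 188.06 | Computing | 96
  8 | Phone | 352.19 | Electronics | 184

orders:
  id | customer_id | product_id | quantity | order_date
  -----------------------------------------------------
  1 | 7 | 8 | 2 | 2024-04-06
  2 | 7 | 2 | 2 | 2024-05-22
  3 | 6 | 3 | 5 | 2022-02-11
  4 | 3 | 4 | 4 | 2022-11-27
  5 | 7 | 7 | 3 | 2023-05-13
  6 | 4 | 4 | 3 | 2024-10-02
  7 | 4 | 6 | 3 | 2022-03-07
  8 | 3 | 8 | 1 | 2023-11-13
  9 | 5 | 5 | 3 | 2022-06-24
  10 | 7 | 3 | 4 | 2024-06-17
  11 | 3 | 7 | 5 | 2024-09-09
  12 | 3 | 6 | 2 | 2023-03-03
SELECT name, price FROM products ORDER BY price DESC LIMIT 2

Execution result:
name | price
Router | 428.93
Mouse | 373.50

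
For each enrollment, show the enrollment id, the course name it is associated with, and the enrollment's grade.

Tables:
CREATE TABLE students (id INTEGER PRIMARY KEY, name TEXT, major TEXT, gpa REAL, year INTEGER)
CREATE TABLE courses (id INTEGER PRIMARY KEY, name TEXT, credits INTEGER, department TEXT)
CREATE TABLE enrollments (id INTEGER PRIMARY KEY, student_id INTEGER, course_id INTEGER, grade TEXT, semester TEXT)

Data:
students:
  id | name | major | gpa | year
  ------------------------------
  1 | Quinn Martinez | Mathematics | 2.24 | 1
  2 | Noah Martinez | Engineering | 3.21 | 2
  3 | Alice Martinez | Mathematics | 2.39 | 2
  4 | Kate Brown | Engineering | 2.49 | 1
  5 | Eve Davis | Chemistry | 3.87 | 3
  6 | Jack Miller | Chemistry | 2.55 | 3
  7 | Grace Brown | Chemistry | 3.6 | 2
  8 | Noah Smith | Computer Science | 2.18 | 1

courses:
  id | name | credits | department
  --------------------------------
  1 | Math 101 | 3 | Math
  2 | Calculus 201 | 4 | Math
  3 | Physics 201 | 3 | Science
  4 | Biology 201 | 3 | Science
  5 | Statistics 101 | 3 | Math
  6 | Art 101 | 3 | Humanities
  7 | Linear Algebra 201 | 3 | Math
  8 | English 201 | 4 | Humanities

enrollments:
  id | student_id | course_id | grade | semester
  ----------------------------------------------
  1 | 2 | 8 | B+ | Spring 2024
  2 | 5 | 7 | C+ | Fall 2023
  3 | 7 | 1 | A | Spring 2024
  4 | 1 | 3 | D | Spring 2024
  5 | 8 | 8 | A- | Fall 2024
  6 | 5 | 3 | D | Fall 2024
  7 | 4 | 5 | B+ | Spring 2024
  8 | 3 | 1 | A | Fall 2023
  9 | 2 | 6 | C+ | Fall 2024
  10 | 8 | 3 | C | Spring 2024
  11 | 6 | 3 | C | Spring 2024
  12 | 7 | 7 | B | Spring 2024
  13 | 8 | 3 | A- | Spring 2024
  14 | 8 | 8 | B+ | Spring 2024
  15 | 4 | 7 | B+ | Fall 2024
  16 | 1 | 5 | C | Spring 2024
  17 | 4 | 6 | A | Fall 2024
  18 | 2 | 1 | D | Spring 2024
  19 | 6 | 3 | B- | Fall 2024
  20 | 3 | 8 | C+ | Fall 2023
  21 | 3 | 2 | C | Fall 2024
SELECT c.id, p.name AS course, c.grade FROM enrollments c JOIN courses p ON c.course_id = p.id

Execution result:
id | course | grade
1 | English 201 | B+
2 | Linear Algebra 201 | C+
3 | Math 101 | A
4 | Physics 201 | D
5 | English 201 | A-
6 | Physics 201 | D
7 | Statistics 101 | B+
8 | Math 101 | A
9 | Art 101 | C+
10 | Physics 201 | C
11 | Physics 201 | C
12 | Linear Algebra 201 | B
13 | Physics 201 | A-
14 | English 201 | B+
15 | Linear Algebra 201 | B+
16 | Statistics 101 | C
17 | Art 101 | A
18 | Math 101 | D
19 | Physics 201 | B-
20 | English 201 | C+
21 | Calculus 201 | C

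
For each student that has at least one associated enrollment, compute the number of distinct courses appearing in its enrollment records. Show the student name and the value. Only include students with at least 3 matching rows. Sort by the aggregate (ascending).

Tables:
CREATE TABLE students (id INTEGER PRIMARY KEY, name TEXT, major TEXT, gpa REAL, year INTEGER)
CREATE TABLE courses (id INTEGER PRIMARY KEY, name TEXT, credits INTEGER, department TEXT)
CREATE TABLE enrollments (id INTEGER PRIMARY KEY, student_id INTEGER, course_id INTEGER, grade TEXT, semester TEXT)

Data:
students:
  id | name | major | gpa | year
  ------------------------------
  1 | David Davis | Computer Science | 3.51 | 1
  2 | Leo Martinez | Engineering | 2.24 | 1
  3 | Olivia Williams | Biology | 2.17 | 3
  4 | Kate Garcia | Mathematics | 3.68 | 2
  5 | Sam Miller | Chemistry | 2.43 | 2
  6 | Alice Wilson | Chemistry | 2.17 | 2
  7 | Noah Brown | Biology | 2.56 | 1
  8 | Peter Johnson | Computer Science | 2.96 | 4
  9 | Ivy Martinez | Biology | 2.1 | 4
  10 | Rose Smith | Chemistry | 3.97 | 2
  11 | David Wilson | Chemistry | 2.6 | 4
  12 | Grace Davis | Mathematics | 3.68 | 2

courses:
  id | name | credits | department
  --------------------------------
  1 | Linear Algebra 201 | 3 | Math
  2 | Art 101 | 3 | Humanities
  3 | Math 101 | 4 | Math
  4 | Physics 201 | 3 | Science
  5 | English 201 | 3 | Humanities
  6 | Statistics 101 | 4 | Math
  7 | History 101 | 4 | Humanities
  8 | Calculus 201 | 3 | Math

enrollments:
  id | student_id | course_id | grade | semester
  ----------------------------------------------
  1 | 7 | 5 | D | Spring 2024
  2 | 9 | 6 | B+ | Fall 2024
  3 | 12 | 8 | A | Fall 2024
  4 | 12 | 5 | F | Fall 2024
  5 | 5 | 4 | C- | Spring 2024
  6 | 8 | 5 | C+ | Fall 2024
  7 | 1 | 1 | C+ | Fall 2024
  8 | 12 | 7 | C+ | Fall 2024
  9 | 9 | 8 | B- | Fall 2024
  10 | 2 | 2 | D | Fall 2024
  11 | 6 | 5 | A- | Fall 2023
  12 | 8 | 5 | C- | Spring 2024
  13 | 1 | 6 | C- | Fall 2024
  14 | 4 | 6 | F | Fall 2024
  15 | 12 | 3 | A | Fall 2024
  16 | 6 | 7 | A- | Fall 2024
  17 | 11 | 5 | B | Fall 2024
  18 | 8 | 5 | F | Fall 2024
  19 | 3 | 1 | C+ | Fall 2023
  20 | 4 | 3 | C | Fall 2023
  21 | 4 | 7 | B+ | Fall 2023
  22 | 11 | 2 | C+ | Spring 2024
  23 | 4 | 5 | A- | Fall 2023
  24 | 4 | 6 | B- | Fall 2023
SELECT p.name, COUNT(DISTINCT c.course_id) AS distinct_course_count FROM enrollments c JOIN students p ON c.student_id = p.id GROUP BY p.id, p.name HAVING COUNT(*) >= 3 ORDER BY distinct_course_count ASC

Execution result:
name | distinct_course_count
Peter Johnson | 1
Kate Garcia | 4
Grace Davis | 4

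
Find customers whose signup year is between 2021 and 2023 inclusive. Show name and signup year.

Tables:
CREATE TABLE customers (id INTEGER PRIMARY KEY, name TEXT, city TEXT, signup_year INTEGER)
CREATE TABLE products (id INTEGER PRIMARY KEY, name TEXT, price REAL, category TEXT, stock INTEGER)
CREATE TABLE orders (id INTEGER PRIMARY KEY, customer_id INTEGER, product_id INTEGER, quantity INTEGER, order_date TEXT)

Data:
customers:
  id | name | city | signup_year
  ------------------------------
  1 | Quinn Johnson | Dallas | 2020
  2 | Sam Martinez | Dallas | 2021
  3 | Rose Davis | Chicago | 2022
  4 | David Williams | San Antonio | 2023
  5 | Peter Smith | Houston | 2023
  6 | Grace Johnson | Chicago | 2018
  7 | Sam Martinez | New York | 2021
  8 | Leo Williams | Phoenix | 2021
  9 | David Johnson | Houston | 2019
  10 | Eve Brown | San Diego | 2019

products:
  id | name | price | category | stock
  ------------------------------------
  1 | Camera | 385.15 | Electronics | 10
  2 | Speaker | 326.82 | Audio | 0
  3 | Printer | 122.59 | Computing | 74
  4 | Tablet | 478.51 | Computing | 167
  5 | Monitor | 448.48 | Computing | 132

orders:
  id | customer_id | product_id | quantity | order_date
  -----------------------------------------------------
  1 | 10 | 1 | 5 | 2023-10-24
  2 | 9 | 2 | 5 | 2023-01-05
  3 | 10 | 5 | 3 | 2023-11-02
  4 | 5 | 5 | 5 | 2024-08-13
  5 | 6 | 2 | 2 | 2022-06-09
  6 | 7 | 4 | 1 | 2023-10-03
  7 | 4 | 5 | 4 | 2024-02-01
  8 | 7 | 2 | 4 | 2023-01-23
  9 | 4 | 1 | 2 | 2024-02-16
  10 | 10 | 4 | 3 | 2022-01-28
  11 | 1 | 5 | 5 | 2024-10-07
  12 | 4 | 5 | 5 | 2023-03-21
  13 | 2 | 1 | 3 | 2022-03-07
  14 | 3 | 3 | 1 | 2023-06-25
SELECT name, signup_year FROM customers WHERE signup_year BETWEEN 2021 AND 2023

Execution result:
name | signup_year
Sam Martinez | 2021
Rose Davis | 2022
David Williams | 2023
Peter Smith | 2023
Sam Martinez | 2021
Leo Williams | 2021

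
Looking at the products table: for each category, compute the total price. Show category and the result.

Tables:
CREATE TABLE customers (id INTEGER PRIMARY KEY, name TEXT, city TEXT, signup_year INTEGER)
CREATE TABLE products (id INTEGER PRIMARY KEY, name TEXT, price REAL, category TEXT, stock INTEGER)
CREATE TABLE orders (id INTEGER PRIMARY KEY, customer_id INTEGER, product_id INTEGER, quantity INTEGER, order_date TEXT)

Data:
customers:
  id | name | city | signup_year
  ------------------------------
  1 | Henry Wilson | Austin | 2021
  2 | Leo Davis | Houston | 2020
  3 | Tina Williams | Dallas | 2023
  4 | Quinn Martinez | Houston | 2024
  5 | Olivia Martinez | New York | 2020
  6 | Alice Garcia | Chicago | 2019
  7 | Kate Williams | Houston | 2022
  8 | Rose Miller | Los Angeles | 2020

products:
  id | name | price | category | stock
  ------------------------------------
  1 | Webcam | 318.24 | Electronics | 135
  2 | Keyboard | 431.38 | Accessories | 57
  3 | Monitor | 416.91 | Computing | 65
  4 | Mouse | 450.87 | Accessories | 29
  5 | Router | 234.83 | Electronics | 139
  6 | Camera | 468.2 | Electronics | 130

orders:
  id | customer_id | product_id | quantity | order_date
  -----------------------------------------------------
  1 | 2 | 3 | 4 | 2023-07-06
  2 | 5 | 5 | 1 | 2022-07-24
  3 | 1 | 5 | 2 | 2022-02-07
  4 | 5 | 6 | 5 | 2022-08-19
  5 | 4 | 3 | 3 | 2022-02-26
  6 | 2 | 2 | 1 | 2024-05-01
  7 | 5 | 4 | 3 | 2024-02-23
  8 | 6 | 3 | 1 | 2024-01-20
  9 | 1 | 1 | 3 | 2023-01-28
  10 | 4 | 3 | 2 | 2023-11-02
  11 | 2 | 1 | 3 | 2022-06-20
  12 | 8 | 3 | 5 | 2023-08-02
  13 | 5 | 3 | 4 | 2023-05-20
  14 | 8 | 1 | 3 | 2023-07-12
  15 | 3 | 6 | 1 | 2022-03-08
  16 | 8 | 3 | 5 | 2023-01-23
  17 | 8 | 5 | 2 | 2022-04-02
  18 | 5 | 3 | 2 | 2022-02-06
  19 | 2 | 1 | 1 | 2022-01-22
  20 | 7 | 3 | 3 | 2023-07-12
SELECT category, SUM(price) AS sum_price FROM products GROUP BY category

Execution result:
category | sum_price
Accessories | 882.25
Computing | 416.91
Electronics | 1021.27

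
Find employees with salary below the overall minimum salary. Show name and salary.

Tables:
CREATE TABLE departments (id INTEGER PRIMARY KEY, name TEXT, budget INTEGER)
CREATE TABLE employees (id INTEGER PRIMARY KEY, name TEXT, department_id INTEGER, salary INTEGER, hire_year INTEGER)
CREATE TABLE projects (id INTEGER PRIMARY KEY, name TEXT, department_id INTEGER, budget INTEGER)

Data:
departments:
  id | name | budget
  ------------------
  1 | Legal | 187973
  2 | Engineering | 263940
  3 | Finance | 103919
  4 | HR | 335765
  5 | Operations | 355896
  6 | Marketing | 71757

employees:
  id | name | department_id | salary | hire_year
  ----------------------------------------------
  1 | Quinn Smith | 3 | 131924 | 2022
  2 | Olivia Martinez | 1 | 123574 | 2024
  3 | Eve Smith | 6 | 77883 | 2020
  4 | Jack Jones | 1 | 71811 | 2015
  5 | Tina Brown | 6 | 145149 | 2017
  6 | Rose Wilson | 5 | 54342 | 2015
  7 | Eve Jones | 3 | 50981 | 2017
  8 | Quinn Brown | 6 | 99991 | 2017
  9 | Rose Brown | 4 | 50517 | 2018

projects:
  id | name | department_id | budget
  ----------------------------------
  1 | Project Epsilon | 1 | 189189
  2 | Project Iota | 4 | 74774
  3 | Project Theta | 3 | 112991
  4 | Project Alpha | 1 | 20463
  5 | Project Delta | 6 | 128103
SELECT name, salary FROM employees WHERE salary < (SELECT MIN(salary) FROM employees)

Execution result:
(no rows)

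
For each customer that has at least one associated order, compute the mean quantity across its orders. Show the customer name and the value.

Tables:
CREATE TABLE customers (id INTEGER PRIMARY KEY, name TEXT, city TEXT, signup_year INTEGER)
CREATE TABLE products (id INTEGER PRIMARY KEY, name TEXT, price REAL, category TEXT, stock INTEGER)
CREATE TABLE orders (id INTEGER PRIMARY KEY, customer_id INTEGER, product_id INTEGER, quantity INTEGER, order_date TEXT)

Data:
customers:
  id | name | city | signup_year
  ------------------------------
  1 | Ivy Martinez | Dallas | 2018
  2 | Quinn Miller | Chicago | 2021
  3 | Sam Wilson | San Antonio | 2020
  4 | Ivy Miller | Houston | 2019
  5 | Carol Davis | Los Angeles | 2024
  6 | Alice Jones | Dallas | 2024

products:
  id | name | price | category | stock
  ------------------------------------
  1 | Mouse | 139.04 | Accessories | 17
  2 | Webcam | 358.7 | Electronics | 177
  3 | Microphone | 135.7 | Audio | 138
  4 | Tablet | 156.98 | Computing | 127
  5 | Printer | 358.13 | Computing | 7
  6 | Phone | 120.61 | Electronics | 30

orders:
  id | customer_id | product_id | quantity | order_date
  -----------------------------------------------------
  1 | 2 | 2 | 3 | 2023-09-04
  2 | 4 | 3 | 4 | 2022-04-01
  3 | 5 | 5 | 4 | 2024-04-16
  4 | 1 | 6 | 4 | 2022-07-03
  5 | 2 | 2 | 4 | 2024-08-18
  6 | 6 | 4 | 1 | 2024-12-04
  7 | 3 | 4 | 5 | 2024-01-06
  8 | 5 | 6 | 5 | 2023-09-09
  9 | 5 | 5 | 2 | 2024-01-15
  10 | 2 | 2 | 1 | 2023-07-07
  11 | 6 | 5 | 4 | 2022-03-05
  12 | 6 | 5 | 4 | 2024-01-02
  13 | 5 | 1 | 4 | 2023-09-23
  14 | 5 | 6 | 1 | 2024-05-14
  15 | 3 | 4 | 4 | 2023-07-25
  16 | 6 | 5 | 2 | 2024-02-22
SELECT p.name, AVG(c.quantity) AS avg_quantity FROM orders c JOIN customers p ON c.customer_id = p.id GROUP BY p.id, p.name

Execution result:
name | avg_quantity
Ivy Martinez | 4.00
Quinn Miller | 2.67
Sam Wilson | 4.50
Ivy Miller | 4.00
Carol Davis | 3.20
Alice Jones | 2.75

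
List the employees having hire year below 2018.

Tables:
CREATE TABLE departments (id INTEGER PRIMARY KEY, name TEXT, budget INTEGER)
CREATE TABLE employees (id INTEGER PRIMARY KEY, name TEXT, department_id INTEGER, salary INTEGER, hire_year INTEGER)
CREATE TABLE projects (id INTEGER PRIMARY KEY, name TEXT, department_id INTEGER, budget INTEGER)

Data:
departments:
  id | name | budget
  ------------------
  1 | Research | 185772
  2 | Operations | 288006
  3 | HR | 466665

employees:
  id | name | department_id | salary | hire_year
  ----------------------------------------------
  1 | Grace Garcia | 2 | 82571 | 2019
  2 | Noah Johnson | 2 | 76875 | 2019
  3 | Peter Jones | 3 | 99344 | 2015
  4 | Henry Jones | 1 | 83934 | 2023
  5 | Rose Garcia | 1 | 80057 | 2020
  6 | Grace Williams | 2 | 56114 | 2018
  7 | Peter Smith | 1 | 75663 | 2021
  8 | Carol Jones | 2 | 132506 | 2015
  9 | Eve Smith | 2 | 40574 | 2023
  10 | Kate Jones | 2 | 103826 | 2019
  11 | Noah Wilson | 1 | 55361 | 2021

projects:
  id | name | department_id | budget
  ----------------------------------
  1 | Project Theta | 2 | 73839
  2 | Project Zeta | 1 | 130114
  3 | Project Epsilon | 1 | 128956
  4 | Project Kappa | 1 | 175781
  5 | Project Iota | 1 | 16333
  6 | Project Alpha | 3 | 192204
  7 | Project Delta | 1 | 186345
SELECT name, hire_year FROM employees WHERE hire_year < 2018

Execution result:
name | hire_year
Peter Jones | 2015
Carol Jones | 2015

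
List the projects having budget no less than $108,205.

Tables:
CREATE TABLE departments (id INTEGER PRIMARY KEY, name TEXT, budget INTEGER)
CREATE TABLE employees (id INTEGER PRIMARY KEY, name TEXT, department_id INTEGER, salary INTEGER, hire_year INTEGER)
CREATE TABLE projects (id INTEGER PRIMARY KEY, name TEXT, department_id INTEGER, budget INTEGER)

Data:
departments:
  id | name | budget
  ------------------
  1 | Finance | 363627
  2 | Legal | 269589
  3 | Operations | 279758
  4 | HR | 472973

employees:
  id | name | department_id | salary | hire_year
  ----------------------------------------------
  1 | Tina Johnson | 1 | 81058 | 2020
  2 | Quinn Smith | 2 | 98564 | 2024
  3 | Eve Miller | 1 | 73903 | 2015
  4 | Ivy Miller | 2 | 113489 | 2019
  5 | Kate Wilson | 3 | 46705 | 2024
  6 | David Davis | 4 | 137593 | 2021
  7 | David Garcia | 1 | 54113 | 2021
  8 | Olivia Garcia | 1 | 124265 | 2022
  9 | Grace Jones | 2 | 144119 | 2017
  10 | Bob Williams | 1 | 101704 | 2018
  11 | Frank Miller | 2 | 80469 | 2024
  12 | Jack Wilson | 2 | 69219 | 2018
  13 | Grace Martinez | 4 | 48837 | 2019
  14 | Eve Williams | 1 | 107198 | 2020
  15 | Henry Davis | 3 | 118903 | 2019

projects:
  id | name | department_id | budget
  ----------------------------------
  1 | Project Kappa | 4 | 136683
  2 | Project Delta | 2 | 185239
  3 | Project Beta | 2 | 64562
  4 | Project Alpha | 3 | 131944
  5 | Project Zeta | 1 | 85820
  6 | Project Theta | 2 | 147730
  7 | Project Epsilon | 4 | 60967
SELECT name, budget FROM projects WHERE budget >= 108205

Execution result:
name | budget
Project Kappa | 136683
Project Delta | 185239
Project Alpha | 131944
Project Theta | 147730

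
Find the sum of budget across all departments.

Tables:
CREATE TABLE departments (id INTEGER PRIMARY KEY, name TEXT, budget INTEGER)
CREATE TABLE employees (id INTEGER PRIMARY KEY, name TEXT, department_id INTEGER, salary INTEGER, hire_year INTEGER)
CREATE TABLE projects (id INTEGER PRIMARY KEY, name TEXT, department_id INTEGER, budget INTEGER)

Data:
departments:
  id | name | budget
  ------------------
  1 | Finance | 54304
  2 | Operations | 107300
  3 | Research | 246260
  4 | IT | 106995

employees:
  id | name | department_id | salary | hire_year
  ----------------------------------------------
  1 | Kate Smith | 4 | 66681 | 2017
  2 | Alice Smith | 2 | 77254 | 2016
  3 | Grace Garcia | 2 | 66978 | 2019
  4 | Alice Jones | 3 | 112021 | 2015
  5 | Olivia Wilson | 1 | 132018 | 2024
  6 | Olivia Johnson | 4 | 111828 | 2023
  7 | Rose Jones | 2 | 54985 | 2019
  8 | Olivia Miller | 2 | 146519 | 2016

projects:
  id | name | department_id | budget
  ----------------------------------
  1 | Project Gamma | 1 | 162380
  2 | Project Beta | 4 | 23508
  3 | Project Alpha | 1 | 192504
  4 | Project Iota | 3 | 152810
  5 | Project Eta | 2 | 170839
SELECT SUM(budget) FROM departments

Execution result:
514859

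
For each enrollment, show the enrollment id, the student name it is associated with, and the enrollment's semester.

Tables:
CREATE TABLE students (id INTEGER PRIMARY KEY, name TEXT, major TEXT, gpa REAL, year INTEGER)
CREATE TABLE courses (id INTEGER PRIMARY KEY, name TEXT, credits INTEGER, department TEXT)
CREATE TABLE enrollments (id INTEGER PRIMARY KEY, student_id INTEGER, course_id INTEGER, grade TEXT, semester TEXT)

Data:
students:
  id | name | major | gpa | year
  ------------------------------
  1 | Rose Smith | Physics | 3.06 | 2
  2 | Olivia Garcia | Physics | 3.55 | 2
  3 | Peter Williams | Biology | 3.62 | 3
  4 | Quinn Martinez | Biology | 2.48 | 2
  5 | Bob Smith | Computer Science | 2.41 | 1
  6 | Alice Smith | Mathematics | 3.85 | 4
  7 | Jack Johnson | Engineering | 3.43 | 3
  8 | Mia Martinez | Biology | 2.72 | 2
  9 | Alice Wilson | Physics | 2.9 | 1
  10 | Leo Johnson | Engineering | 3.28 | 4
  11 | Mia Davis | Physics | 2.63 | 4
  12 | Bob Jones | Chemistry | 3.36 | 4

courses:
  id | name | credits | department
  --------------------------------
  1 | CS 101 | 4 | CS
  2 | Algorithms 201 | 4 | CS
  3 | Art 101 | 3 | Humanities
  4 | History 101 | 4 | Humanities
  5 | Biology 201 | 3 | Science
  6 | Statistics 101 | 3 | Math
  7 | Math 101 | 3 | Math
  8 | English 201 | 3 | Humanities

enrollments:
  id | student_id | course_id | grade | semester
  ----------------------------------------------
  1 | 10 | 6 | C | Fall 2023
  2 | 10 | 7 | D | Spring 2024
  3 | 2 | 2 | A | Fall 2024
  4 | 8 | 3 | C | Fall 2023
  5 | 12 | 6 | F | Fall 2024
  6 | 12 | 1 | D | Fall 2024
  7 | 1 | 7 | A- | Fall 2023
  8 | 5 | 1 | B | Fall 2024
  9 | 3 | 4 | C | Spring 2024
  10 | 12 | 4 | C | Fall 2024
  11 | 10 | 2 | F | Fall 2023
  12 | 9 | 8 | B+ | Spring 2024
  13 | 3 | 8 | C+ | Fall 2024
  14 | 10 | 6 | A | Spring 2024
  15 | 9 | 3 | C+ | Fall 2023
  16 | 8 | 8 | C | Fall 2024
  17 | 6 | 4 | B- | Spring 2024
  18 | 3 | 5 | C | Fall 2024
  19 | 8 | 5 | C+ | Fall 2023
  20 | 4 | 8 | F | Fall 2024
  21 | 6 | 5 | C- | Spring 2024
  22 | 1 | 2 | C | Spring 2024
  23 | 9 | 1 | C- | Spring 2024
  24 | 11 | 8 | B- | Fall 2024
SELECT c.id, p.name AS student, c.semester FROM enrollments c JOIN students p ON c.student_id = p.id

Execution result:
id | student | semester
1 | Leo Johnson | Fall 2023
2 | Leo Johnson | Spring 2024
3 | Olivia Garcia | Fall 2024
4 | Mia Martinez | Fall 2023
5 | Bob Jones | Fall 2024
6 | Bob Jones | Fall 2024
7 | Rose Smith | Fall 2023
8 | Bob Smith | Fall 2024
9 | Peter Williams | Spring 2024
10 | Bob Jones | Fall 2024
11 | Leo Johnson | Fall 2023
12 | Alice Wilson | Spring 2024
13 | Peter Williams | Fall 2024
14 | Leo Johnson | Spring 2024
15 | Alice Wilson | Fall 2023
16 | Mia Martinez | Fall 2024
17 | Alice Smith | Spring 2024
18 | Peter Williams | Fall 2024
19 | Mia Martinez | Fall 2023
20 | Quinn Martinez | Fall 2024
21 | Alice Smith | Spring 2024
22 | Rose Smith | Spring 2024
23 | Alice Wilson | Spring 2024
24 | Mia Davis | Fall 2024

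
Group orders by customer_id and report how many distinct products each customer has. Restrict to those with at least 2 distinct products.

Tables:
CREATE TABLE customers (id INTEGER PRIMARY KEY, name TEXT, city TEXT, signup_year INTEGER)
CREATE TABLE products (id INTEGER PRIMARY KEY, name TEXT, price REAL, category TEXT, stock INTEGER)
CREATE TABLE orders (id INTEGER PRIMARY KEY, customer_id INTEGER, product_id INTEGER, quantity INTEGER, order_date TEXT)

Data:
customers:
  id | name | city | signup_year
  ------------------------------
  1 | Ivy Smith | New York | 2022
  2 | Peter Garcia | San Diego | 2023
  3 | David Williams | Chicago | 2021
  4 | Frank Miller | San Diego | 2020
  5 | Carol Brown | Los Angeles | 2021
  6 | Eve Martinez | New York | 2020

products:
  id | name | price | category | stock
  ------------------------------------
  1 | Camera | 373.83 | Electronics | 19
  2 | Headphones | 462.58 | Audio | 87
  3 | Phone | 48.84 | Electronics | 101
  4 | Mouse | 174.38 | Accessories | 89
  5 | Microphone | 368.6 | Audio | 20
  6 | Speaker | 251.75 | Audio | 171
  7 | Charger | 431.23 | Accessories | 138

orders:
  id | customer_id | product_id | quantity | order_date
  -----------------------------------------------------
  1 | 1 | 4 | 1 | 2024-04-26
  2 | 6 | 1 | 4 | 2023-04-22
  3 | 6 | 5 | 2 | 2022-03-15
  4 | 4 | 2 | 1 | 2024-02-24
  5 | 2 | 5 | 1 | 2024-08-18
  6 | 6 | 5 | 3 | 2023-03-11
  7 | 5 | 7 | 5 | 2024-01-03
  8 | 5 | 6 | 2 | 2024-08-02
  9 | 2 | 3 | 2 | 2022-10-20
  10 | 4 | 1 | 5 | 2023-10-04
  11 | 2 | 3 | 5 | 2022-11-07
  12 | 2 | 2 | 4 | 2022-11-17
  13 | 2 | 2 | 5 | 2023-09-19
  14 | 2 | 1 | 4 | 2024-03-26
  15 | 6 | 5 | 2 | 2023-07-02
SELECT customer_id, COUNT(DISTINCT product_id) AS distinct_product_count FROM orders GROUP BY customer_id HAVING COUNT(DISTINCT product_id) >= 2

Execution result:
customer_id | distinct_product_count
2 | 4
4 | 2
5 | 2
6 | 2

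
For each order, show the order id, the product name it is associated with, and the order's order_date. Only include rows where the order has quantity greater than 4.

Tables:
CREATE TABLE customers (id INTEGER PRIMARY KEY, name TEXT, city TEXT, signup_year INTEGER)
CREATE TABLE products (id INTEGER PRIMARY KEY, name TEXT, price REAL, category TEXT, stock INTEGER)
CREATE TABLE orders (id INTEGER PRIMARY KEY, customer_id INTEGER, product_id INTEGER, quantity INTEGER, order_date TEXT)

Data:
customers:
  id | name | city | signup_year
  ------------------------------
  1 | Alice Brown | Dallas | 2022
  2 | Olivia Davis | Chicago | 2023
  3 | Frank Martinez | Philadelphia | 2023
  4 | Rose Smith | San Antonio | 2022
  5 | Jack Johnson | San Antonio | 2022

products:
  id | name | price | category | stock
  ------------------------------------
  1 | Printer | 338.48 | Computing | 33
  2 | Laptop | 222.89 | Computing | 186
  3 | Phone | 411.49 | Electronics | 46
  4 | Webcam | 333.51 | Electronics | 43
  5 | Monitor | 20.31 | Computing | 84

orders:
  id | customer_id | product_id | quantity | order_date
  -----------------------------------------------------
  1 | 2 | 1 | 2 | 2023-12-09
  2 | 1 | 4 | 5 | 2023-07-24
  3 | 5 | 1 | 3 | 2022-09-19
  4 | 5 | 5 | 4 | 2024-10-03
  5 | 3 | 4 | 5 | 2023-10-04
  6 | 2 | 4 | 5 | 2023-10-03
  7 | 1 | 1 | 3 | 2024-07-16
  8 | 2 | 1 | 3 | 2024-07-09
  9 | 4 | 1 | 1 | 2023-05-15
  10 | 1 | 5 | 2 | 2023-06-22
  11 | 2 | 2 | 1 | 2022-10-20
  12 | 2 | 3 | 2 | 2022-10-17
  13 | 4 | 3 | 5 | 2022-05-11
SELECT c.id, p.name AS product, c.order_date FROM orders c JOIN products p ON c.product_id = p.id WHERE c.quantity > 4

Execution result:
id | product | order_date
2 | Webcam | 2023-07-24
5 | Webcam | 2023-10-04
6 | Webcam | 2023-10-03
13 | Phone | 2022-05-11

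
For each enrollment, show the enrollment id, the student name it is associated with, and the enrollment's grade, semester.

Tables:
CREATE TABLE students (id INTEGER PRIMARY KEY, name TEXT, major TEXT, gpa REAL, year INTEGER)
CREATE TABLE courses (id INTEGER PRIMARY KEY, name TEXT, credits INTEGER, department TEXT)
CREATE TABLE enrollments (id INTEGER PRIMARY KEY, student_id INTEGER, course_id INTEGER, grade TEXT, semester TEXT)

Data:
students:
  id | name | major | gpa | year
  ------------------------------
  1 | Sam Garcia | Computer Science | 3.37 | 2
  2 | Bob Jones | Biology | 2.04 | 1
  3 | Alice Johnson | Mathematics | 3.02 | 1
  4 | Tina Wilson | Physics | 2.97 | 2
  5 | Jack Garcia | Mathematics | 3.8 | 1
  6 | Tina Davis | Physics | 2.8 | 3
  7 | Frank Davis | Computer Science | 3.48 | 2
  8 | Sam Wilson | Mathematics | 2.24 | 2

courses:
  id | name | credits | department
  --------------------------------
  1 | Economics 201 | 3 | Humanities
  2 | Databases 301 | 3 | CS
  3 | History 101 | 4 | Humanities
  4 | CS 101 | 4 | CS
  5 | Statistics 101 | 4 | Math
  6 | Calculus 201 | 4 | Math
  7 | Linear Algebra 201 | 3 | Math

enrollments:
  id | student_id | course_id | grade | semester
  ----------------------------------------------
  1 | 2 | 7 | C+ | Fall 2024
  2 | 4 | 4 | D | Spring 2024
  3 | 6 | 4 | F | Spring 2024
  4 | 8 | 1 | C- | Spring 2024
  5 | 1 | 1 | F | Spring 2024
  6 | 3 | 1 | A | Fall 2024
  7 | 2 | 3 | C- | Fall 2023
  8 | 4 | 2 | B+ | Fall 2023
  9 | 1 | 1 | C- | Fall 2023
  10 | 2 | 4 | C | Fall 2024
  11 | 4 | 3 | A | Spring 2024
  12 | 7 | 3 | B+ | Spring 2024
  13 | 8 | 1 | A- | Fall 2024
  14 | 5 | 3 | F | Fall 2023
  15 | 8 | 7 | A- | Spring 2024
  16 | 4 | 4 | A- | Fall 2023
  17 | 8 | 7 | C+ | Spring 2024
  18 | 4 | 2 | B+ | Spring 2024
SELECT c.id, p.name AS student, c.grade, c.semester FROM enrollments c JOIN students p ON c.student_id = p.id

Execution result:
id | student | grade | semester
1 | Bob Jones | C+ | Fall 2024
2 | Tina Wilson | D | Spring 2024
3 | Tina Davis | F | Spring 2024
4 | Sam Wilson | C- | Spring 2024
5 | Sam Garcia | F | Spring 2024
6 | Alice Johnson | A | Fall 2024
7 | Bob Jones | C- | Fall 2023
8 | Tina Wilson | B+ | Fall 2023
9 | Sam Garcia | C- | Fall 2023
10 | Bob Jones | C | Fall 2024
11 | Tina Wilson | A | Spring 2024
12 | Frank Davis | B+ | Spring 2024
13 | Sam Wilson | A- | Fall 2024
14 | Jack Garcia | F | Fall 2023
15 | Sam Wilson | A- | Spring 2024
16 | Tina Wilson | A- | Fall 2023
17 | Sam Wilson | C+ | Spring 2024
18 | Tina Wilson | B+ | Spring 2024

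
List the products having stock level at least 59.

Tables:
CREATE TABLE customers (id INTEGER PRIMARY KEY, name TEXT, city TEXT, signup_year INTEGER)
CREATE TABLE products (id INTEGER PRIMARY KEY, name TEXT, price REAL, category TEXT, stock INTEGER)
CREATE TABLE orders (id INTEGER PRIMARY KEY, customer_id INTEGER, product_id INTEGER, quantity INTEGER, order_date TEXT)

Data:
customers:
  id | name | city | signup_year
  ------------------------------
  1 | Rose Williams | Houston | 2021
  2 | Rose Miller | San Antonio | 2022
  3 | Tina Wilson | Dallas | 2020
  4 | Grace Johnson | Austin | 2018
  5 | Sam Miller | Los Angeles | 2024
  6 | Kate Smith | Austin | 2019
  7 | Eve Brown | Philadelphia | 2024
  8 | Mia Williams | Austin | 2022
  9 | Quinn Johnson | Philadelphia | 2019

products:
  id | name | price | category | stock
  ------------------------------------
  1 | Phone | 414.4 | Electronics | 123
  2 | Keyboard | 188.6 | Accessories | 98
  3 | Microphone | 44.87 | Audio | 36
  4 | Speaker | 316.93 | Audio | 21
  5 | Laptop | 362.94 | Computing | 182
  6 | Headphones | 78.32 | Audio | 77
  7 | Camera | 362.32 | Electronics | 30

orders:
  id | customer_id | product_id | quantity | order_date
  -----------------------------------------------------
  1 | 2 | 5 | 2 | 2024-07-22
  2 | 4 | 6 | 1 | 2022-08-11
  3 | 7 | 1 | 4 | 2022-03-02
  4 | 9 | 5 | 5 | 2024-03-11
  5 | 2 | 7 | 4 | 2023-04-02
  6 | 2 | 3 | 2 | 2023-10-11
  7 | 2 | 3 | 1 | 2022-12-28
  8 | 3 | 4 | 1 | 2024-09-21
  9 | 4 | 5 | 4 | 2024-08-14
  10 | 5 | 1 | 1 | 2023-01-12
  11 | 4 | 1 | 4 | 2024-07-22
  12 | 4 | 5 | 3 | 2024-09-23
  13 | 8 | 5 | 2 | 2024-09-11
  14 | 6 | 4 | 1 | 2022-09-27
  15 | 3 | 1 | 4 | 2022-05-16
SELECT name, stock FROM products WHERE stock >= 59

Execution result:
name | stock
Phone | 123
Keyboard | 98
Laptop | 182
Headphones | 77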